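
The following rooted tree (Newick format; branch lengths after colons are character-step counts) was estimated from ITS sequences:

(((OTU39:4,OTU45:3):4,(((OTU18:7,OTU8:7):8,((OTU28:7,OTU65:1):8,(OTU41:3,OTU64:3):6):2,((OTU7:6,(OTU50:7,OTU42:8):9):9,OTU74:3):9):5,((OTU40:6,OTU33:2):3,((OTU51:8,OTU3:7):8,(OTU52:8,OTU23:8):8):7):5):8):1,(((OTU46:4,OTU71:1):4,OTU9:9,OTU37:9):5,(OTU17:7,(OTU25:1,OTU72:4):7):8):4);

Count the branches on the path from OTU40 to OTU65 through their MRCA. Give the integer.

7

The MRCA of OTU40 and OTU65 is the node subtending (((OTU18,OTU8),((OTU28,OTU65),(OTU41,OTU64)),((OTU7,(OTU50,OTU42)),OTU74)),((OTU40,OTU33),((OTU51,OTU3),(OTU52,OTU23)))).
From OTU40 up to that node: 3 branches. From OTU65 up to the same node: 4 branches. Total: 3 + 4 = 7.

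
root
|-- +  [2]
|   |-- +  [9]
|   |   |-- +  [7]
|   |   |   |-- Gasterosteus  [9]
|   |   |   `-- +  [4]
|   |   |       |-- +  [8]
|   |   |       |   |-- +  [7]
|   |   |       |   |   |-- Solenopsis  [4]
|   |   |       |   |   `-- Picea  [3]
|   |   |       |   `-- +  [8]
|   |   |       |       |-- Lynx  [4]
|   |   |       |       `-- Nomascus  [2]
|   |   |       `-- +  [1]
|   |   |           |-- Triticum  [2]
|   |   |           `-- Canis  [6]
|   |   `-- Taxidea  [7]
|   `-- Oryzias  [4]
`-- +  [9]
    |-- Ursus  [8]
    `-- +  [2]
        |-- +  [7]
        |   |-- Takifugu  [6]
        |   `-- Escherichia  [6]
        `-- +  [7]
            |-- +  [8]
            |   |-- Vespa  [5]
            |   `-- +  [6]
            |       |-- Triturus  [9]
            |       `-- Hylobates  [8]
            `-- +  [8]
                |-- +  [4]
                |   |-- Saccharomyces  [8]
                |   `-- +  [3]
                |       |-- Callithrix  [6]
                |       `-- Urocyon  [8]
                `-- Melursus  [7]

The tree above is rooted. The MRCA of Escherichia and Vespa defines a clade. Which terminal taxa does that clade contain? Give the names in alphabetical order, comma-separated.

Tracing Escherichia: it sits inside (Takifugu,Escherichia).
Tracing Vespa: it sits inside (Vespa,(Triturus,Hylobates)).
The smallest clade enclosing both is ((Takifugu,Escherichia),((Vespa,(Triturus,Hylobates)),((Saccharomyces,(Callithrix,Urocyon)),Melursus))); the answer is its 9 terminal taxa in alphabetical order.

Callithrix, Escherichia, Hylobates, Melursus, Saccharomyces, Takifugu, Triturus, Urocyon, Vespa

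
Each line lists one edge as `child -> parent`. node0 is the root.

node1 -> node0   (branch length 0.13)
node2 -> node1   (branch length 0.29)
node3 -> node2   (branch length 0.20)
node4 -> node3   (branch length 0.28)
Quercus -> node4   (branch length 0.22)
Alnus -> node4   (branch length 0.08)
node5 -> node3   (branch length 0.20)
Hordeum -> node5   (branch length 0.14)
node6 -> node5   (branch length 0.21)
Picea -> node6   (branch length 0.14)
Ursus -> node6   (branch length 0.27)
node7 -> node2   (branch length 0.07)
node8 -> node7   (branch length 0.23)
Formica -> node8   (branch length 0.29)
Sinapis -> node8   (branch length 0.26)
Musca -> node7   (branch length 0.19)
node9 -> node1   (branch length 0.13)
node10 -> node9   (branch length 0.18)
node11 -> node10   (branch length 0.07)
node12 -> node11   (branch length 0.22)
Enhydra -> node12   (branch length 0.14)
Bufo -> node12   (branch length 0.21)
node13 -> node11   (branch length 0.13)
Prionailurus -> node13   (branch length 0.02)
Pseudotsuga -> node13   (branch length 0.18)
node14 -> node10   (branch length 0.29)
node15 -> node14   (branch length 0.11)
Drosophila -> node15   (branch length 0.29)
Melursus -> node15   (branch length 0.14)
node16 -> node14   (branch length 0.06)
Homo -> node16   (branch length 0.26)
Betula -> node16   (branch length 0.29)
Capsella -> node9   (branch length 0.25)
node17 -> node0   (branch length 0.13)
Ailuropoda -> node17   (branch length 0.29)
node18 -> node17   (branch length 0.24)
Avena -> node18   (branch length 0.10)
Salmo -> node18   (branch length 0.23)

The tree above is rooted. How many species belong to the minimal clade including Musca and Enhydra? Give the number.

The MRCA of Musca and Enhydra is the node subtending ((((Quercus,Alnus),(Hordeum,(Picea,Ursus))),((Formica,Sinapis),Musca)),((((Enhydra,Bufo),(Prionailurus,Pseudotsuga)),((Drosophila,Melursus),(Homo,Betula))),Capsella)).
That clade contains 17 terminal taxa: Alnus, Betula, Bufo, Capsella, Drosophila, Enhydra, Formica, Homo, Hordeum, Melursus, Musca, Picea, Prionailurus, Pseudotsuga, Quercus, Sinapis, Ursus.

17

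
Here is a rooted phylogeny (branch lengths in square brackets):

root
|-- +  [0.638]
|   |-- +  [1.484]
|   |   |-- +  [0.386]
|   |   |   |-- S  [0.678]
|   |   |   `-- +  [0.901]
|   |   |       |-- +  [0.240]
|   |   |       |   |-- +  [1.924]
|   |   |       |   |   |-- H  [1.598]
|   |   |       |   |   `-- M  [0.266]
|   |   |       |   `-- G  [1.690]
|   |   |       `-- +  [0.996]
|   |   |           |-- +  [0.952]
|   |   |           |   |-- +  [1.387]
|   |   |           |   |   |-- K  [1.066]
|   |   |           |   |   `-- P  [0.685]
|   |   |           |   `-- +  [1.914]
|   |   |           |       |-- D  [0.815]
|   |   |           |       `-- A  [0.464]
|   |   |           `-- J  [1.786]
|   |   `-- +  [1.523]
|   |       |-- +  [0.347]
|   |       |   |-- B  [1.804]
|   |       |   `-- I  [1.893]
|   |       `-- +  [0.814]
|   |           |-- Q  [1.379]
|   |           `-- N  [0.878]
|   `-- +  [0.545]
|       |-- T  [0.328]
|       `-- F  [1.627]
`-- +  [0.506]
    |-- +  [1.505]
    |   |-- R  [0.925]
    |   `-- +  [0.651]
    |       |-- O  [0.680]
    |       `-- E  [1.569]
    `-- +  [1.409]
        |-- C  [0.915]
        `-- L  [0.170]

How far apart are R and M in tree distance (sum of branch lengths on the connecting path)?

The path runs R → … → MRCA → … → M; the MRCA is the root of the tree.
Branch lengths along that path: 0.925 + 1.505 + 0.506 + 0.638 + 1.484 + 0.386 + 0.901 + 0.240 + 1.924 + 0.266 = 8.775.

8.775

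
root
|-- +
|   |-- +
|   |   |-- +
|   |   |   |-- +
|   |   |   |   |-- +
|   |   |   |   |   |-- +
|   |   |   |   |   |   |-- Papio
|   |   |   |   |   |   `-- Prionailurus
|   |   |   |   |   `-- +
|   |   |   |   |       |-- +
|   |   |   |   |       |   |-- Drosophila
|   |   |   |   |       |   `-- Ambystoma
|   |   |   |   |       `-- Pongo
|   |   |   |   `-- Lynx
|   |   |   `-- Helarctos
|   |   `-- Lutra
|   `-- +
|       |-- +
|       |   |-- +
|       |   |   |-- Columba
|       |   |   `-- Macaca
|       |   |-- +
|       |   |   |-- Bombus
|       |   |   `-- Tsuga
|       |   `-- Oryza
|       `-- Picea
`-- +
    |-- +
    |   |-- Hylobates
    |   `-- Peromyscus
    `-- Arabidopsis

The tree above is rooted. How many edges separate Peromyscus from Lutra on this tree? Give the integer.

6

The MRCA of Peromyscus and Lutra is the root of the tree.
From Peromyscus up to that node: 3 branches. From Lutra up to the same node: 3 branches. Total: 3 + 3 = 6.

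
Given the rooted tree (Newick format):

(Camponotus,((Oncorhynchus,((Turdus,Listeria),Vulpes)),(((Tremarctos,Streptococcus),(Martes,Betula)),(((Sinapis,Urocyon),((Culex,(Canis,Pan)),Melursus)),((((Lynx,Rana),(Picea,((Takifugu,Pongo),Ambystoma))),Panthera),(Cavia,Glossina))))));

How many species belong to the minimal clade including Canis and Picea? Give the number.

15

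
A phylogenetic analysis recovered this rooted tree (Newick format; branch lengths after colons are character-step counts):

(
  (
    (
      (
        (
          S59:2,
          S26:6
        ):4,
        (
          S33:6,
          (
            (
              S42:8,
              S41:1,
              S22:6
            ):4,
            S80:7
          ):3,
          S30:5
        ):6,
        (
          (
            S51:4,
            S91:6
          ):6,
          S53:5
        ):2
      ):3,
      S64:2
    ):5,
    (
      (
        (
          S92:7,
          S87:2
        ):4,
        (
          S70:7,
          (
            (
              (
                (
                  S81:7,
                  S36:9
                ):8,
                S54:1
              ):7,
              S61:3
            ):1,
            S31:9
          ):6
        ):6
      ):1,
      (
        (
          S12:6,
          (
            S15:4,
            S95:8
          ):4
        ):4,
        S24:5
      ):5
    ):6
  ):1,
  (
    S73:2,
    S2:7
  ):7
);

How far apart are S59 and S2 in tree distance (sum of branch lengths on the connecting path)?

29

The path runs S59 → … → MRCA → … → S2; the MRCA is the root of the tree.
Branch lengths along that path: 2 + 4 + 3 + 5 + 1 + 7 + 7 = 29.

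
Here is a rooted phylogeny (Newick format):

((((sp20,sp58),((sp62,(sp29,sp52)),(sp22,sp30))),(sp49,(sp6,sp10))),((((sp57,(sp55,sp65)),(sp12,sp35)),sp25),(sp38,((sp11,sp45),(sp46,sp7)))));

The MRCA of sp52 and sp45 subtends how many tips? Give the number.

21

The MRCA of sp52 and sp45 is the root, so the clade is the entire tree.
That clade contains 21 terminal taxa: sp10, sp11, sp12, sp20, sp22, sp25, sp29, sp30, sp35, sp38, sp45, sp46, sp49, sp52, sp55, sp57, sp58, sp6, sp62, sp65, sp7.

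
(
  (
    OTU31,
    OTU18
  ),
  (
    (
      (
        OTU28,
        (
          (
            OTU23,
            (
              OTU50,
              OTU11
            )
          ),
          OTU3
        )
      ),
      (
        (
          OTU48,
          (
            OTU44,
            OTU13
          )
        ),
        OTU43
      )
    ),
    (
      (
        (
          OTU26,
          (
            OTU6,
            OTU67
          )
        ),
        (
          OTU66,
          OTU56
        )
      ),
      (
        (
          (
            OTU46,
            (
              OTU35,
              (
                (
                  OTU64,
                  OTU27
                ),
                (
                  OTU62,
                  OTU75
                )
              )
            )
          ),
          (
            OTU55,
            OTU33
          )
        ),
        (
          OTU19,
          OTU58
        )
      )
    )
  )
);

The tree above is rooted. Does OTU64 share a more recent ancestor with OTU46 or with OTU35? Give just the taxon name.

The MRCA of OTU64 and OTU35 subtends (OTU35,((OTU64,OTU27),(OTU62,OTU75))) (5 taxa).
The MRCA of OTU64 and OTU46 subtends (OTU46,(OTU35,((OTU64,OTU27),(OTU62,OTU75)))) (6 taxa).
The first is nested inside the second, so OTU64 shares a more recent common ancestor with OTU35.

OTU35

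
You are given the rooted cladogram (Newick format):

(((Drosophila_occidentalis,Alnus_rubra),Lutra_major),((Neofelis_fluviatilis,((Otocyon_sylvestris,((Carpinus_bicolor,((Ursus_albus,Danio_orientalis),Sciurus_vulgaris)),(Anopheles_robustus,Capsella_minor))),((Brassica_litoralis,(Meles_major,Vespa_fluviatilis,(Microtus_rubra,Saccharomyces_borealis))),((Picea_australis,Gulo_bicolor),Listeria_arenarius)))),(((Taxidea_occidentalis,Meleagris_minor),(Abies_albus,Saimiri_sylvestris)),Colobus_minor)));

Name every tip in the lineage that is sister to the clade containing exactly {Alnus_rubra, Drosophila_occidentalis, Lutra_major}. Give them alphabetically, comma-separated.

Abies_albus, Anopheles_robustus, Brassica_litoralis, Capsella_minor, Carpinus_bicolor, Colobus_minor, Danio_orientalis, Gulo_bicolor, Listeria_arenarius, Meleagris_minor, Meles_major, Microtus_rubra, Neofelis_fluviatilis, Otocyon_sylvestris, Picea_australis, Saccharomyces_borealis, Saimiri_sylvestris, Sciurus_vulgaris, Taxidea_occidentalis, Ursus_albus, Vespa_fluviatilis

The clade containing exactly {Alnus_rubra, Drosophila_occidentalis, Lutra_major} attaches directly to the root of the tree.
The other lineage descending from that same node — the sister group — is ((Neofelis_fluviatilis,((Otocyon_sylvestris,((Carpinus_bicolor,((Ursus_albus,Danio_orientalis),Sciurus_vulgaris)),(Anopheles_robustus,Capsella_minor))),((Brassica_litoralis,(Meles_major,Vespa_fluviatilis,(Microtus_rubra,Saccharomyces_borealis))),((Picea_australis,Gulo_bicolor),Listeria_arenarius)))),(((Taxidea_occidentalis,Meleagris_minor),(Abies_albus,Saimiri_sylvestris)),Colobus_minor)); its 21 tips in alphabetical order are the answer.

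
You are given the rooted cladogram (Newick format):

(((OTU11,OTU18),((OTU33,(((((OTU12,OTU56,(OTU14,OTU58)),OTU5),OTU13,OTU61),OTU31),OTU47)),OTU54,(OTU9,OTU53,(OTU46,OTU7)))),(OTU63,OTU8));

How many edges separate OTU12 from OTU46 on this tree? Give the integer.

10

The MRCA of OTU12 and OTU46 is the node subtending ((OTU33,(((((OTU12,OTU56,(OTU14,OTU58)),OTU5),OTU13,OTU61),OTU31),OTU47)),OTU54,(OTU9,OTU53,(OTU46,OTU7))).
From OTU12 up to that node: 7 branches. From OTU46 up to the same node: 3 branches. Total: 7 + 3 = 10.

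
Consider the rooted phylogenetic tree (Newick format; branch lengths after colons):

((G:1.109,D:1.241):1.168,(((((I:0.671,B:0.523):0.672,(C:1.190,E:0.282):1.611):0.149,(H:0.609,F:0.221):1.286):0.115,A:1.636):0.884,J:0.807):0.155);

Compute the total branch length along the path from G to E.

5.473

The path runs G → … → MRCA → … → E; the MRCA is the root of the tree.
Branch lengths along that path: 1.109 + 1.168 + 0.155 + 0.884 + 0.115 + 0.149 + 1.611 + 0.282 = 5.473.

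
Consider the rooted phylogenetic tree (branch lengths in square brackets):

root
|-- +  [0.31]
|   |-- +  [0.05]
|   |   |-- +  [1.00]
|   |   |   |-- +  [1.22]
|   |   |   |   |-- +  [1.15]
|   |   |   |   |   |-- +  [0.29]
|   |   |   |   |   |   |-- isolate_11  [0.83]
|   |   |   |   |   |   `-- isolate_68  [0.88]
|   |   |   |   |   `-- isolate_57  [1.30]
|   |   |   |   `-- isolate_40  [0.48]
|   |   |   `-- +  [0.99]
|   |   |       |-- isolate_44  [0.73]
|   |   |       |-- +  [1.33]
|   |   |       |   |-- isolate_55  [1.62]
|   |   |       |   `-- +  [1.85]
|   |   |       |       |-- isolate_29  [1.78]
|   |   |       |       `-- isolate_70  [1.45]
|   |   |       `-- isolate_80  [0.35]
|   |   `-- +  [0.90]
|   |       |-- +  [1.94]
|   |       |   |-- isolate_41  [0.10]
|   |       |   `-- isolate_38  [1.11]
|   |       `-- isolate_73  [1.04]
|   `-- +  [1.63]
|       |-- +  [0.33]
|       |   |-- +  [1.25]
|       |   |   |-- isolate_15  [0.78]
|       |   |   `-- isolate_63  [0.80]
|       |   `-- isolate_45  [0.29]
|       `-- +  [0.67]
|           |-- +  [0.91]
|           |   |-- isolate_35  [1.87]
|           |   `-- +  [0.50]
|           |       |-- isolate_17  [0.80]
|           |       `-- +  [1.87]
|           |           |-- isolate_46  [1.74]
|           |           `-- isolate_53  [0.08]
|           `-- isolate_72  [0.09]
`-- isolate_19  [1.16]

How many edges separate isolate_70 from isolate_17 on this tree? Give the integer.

11

The MRCA of isolate_70 and isolate_17 is the node subtending ((((((isolate_11,isolate_68),isolate_57),isolate_40),(isolate_44,(isolate_55,(isolate_29,isolate_70)),isolate_80)),((isolate_41,isolate_38),isolate_73)),(((isolate_15,isolate_63),isolate_45),((isolate_35,(isolate_17,(isolate_46,isolate_53))),isolate_72))).
From isolate_70 up to that node: 6 branches. From isolate_17 up to the same node: 5 branches. Total: 6 + 5 = 11.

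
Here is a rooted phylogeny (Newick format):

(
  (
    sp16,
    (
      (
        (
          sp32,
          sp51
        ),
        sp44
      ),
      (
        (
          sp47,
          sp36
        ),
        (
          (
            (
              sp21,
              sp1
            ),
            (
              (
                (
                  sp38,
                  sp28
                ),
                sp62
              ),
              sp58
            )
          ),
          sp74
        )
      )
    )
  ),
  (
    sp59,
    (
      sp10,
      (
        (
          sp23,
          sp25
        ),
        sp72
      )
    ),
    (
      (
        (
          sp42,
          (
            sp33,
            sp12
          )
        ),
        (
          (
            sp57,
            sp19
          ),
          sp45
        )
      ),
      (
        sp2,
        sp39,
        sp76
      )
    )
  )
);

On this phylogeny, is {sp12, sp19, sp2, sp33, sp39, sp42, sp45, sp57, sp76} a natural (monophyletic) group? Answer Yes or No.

The most recent common ancestor of these taxa subtends (((sp42,(sp33,sp12)),((sp57,sp19),sp45)),(sp2,sp39,sp76)).
That clade has exactly 9 tips — every listed taxon and nothing else — so the group is monophyletic.

Yes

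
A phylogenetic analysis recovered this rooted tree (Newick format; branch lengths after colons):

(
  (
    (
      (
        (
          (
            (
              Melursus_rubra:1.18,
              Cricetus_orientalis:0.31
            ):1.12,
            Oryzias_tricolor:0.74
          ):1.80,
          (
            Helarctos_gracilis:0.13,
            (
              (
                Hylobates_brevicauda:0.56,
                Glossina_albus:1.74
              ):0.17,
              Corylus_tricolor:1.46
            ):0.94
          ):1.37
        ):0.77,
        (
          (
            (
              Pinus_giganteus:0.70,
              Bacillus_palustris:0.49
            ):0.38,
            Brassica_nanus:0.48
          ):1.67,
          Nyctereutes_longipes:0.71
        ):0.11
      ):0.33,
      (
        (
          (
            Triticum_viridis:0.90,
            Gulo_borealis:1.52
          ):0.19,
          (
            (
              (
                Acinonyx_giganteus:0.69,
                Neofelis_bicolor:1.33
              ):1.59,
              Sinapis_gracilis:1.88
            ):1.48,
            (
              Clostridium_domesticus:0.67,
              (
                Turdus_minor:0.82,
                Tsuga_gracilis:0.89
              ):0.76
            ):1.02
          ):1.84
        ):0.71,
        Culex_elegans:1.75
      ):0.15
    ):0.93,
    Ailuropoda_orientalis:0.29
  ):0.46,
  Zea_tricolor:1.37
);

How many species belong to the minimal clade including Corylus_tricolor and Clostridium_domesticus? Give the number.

20

The MRCA of Corylus_tricolor and Clostridium_domesticus is the node subtending (((((Melursus_rubra,Cricetus_orientalis),Oryzias_tricolor),(Helarctos_gracilis,((Hylobates_brevicauda,Glossina_albus),Corylus_tricolor))),(((Pinus_giganteus,Bacillus_palustris),Brassica_nanus),Nyctereutes_longipes)),(((Triticum_viridis,Gulo_borealis),(((Acinonyx_giganteus,Neofelis_bicolor),Sinapis_gracilis),(Clostridium_domesticus,(Turdus_minor,Tsuga_gracilis)))),Culex_elegans)).
That clade contains 20 terminal taxa: Acinonyx_giganteus, Bacillus_palustris, Brassica_nanus, Clostridium_domesticus, Corylus_tricolor, Cricetus_orientalis, Culex_elegans, Glossina_albus, Gulo_borealis, Helarctos_gracilis, Hylobates_brevicauda, Melursus_rubra, Neofelis_bicolor, Nyctereutes_longipes, Oryzias_tricolor, Pinus_giganteus, Sinapis_gracilis, Triticum_viridis, Tsuga_gracilis, Turdus_minor.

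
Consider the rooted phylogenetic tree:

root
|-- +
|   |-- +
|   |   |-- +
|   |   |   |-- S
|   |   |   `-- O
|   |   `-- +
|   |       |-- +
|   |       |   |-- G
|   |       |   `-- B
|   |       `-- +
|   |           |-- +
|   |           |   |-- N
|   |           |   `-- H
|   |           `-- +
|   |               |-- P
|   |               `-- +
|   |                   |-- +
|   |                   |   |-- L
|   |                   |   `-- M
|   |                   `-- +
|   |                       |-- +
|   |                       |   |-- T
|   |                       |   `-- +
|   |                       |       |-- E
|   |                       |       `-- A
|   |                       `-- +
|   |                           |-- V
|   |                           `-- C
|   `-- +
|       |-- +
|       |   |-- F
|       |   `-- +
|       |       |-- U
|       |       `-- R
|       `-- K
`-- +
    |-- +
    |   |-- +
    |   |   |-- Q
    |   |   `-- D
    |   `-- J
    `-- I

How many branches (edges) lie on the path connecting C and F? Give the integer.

The MRCA of C and F is the node subtending (((S,O),((G,B),((N,H),(P,((L,M),((T,(E,A)),(V,C))))))),((F,(U,R)),K)).
From C up to that node: 8 branches. From F up to the same node: 3 branches. Total: 8 + 3 = 11.

11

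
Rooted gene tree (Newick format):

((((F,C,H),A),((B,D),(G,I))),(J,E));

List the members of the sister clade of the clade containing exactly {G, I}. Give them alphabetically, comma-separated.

The clade containing exactly {G, I} attaches to the tree at the node subtending ((B,D),(G,I)).
The other lineage descending from that same node — the sister group — is (B,D); its 2 tips in alphabetical order are the answer.

B, D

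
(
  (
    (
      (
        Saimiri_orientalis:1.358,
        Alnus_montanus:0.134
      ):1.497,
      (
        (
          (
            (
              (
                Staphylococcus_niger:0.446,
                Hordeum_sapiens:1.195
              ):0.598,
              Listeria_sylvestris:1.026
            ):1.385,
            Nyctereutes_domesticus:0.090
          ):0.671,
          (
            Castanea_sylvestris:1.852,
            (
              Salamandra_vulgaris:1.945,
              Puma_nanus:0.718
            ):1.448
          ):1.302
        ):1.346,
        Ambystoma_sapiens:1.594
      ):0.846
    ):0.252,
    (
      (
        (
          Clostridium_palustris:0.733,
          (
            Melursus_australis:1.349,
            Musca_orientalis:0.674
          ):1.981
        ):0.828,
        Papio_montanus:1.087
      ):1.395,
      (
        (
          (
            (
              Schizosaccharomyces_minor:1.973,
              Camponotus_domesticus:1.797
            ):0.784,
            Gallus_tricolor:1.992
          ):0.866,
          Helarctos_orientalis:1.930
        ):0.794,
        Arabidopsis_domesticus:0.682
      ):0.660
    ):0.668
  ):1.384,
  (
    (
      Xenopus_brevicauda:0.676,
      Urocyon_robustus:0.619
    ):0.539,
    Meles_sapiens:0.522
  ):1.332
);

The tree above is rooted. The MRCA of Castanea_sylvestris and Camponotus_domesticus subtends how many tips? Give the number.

The MRCA of Castanea_sylvestris and Camponotus_domesticus is the node subtending (((Saimiri_orientalis,Alnus_montanus),(((((Staphylococcus_niger,Hordeum_sapiens),Listeria_sylvestris),Nyctereutes_domesticus),(Castanea_sylvestris,(Salamandra_vulgaris,Puma_nanus))),Ambystoma_sapiens)),(((Clostridium_palustris,(Melursus_australis,Musca_orientalis)),Papio_montanus),((((Schizosaccharomyces_minor,Camponotus_domesticus),Gallus_tricolor),Helarctos_orientalis),Arabidopsis_domesticus))).
That clade contains 19 terminal taxa: Alnus_montanus, Ambystoma_sapiens, Arabidopsis_domesticus, Camponotus_domesticus, Castanea_sylvestris, Clostridium_palustris, Gallus_tricolor, Helarctos_orientalis, Hordeum_sapiens, Listeria_sylvestris, Melursus_australis, Musca_orientalis, Nyctereutes_domesticus, Papio_montanus, Puma_nanus, Saimiri_orientalis, Salamandra_vulgaris, Schizosaccharomyces_minor, Staphylococcus_niger.

19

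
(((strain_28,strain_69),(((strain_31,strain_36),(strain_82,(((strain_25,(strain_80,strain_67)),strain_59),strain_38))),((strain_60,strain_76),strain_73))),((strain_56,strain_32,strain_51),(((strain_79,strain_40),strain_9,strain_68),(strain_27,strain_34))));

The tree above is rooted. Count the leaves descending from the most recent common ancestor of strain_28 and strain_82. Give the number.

The MRCA of strain_28 and strain_82 is the node subtending ((strain_28,strain_69),(((strain_31,strain_36),(strain_82,(((strain_25,(strain_80,strain_67)),strain_59),strain_38))),((strain_60,strain_76),strain_73))).
That clade contains 13 terminal taxa: strain_25, strain_28, strain_31, strain_36, strain_38, strain_59, strain_60, strain_67, strain_69, strain_73, strain_76, strain_80, strain_82.

13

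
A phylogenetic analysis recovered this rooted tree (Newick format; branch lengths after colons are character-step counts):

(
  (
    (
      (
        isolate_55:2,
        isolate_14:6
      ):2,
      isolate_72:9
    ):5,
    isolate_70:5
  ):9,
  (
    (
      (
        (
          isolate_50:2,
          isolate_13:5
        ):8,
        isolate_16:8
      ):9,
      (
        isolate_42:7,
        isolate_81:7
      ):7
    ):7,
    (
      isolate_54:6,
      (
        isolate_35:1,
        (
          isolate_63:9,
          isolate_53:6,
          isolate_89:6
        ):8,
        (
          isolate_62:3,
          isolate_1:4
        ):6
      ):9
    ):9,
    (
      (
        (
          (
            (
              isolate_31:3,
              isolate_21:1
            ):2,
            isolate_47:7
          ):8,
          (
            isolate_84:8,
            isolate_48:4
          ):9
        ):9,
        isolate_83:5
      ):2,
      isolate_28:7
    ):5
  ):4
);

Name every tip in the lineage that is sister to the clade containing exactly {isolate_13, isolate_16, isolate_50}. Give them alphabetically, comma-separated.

The clade containing exactly {isolate_13, isolate_16, isolate_50} attaches to the tree at the node subtending (((isolate_50,isolate_13),isolate_16),(isolate_42,isolate_81)).
The other lineage descending from that same node — the sister group — is (isolate_42,isolate_81); its 2 tips in alphabetical order are the answer.

isolate_42, isolate_81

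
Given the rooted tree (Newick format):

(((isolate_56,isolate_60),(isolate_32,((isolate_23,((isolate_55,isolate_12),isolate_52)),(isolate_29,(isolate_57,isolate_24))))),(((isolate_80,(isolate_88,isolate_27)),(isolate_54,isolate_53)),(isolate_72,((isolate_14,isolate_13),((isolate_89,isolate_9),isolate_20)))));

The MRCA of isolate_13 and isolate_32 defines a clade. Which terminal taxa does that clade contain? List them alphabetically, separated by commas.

isolate_12, isolate_13, isolate_14, isolate_20, isolate_23, isolate_24, isolate_27, isolate_29, isolate_32, isolate_52, isolate_53, isolate_54, isolate_55, isolate_56, isolate_57, isolate_60, isolate_72, isolate_80, isolate_88, isolate_89, isolate_9

Tracing isolate_13: it sits inside (isolate_14,isolate_13).
Tracing isolate_32: it sits inside (isolate_32,((isolate_23,((isolate_55,isolate_12),isolate_52)),(isolate_29,(isolate_57,isolate_24)))).
The smallest clade enclosing both is the whole tree (their MRCA is the root), so the answer is all 21 tips in alphabetical order.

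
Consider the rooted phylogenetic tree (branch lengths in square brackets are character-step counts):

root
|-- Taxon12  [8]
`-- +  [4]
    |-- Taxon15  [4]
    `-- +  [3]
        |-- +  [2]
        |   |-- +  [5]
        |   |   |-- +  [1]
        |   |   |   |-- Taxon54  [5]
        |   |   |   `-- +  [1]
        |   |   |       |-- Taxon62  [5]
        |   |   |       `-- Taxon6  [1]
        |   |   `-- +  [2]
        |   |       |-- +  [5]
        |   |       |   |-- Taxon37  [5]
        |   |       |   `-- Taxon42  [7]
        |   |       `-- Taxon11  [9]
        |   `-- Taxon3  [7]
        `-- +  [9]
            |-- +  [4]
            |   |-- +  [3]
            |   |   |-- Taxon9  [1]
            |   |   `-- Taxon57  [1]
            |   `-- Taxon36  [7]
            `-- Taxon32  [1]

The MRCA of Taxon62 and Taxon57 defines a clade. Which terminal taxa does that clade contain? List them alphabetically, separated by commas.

Taxon11, Taxon3, Taxon32, Taxon36, Taxon37, Taxon42, Taxon54, Taxon57, Taxon6, Taxon62, Taxon9

Tracing Taxon62: it sits inside (Taxon62,Taxon6).
Tracing Taxon57: it sits inside (Taxon9,Taxon57).
The smallest clade enclosing both is ((((Taxon54,(Taxon62,Taxon6)),((Taxon37,Taxon42),Taxon11)),Taxon3),(((Taxon9,Taxon57),Taxon36),Taxon32)); the answer is its 11 terminal taxa in alphabetical order.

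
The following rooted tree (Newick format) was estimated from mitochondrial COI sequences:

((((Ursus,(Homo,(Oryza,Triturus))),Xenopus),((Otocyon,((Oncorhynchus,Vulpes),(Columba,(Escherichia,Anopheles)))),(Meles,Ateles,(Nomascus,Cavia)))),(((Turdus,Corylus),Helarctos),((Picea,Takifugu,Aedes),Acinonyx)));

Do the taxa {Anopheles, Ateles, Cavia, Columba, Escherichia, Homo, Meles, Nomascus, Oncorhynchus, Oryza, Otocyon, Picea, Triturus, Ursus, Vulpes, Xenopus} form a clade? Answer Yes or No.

No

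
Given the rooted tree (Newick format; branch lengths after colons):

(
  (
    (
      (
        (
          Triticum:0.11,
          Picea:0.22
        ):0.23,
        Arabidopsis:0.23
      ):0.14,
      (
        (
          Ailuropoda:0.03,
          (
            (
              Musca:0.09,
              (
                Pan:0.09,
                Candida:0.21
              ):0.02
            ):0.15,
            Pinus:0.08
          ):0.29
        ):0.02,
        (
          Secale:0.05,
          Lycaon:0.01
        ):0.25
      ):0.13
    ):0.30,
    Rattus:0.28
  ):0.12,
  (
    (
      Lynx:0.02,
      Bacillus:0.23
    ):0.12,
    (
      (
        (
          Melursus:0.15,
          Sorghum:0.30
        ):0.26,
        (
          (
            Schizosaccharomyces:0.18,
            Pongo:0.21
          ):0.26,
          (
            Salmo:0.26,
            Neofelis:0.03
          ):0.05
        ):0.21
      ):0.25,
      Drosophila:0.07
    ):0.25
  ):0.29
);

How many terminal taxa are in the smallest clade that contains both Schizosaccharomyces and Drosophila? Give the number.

7

The MRCA of Schizosaccharomyces and Drosophila is the node subtending (((Melursus,Sorghum),((Schizosaccharomyces,Pongo),(Salmo,Neofelis))),Drosophila).
That clade contains 7 terminal taxa: Drosophila, Melursus, Neofelis, Pongo, Salmo, Schizosaccharomyces, Sorghum.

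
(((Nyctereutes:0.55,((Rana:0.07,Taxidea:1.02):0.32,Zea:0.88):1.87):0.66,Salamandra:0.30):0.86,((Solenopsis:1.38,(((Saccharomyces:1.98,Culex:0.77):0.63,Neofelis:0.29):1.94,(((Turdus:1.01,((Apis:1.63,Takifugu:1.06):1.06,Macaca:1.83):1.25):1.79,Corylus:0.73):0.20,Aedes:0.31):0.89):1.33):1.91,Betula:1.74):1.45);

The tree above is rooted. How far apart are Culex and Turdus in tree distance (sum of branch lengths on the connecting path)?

7.23

The path runs Culex → … → MRCA → … → Turdus; the MRCA is the node subtending (((Saccharomyces,Culex),Neofelis),(((Turdus,((Apis,Takifugu),Macaca)),Corylus),Aedes)).
Branch lengths along that path: 0.77 + 0.63 + 1.94 + 0.89 + 0.20 + 1.79 + 1.01 = 7.23.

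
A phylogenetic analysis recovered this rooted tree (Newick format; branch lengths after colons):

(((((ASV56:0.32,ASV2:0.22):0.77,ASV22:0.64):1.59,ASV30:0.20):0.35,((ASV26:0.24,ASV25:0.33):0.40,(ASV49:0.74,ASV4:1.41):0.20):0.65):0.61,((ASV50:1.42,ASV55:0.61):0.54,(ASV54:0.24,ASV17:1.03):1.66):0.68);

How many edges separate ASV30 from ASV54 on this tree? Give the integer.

6

The MRCA of ASV30 and ASV54 is the root of the tree.
From ASV30 up to that node: 3 branches. From ASV54 up to the same node: 3 branches. Total: 3 + 3 = 6.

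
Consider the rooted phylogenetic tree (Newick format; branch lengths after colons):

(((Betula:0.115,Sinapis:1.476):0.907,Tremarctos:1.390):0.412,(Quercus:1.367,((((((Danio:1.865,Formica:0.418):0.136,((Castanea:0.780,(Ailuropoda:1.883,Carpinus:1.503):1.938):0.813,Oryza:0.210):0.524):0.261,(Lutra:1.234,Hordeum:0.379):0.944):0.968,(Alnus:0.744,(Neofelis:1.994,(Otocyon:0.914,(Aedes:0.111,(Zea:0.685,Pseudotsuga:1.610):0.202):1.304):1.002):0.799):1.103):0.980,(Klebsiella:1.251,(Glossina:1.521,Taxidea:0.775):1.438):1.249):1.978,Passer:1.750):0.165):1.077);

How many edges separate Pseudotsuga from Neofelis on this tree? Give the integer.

5

The MRCA of Pseudotsuga and Neofelis is the node subtending (Neofelis,(Otocyon,(Aedes,(Zea,Pseudotsuga)))).
From Pseudotsuga up to that node: 4 branches. From Neofelis up to the same node: 1 branch. Total: 4 + 1 = 5.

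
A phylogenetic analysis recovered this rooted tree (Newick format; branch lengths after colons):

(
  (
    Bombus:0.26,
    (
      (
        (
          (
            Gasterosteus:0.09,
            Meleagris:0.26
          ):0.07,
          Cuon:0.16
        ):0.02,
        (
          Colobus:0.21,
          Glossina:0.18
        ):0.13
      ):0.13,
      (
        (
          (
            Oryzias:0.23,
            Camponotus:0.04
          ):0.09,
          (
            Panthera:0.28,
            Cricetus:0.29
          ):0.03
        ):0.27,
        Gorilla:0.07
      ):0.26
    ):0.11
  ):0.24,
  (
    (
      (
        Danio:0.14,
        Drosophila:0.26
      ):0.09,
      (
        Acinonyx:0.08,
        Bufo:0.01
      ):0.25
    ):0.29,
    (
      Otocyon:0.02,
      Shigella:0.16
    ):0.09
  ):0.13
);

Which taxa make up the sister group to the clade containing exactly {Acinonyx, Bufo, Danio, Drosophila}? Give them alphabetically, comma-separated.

Otocyon, Shigella

The clade containing exactly {Acinonyx, Bufo, Danio, Drosophila} attaches to the tree at the node subtending (((Danio,Drosophila),(Acinonyx,Bufo)),(Otocyon,Shigella)).
The other lineage descending from that same node — the sister group — is (Otocyon,Shigella); its 2 tips in alphabetical order are the answer.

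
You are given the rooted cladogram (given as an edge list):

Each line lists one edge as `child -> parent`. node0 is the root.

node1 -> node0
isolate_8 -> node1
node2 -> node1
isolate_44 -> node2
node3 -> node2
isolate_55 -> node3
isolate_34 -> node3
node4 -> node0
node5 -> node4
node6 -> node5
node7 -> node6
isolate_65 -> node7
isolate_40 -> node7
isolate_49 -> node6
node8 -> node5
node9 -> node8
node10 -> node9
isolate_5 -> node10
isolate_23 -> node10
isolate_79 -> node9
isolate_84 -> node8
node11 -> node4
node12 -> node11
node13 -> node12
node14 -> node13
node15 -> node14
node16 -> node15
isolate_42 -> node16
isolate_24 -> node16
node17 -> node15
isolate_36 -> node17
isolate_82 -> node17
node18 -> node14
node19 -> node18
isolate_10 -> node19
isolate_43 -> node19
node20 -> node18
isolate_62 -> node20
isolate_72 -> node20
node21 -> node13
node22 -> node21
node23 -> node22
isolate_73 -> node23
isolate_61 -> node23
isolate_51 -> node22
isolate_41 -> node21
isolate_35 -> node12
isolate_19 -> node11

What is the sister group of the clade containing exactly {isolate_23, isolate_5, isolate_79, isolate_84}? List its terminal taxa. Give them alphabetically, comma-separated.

The clade containing exactly {isolate_23, isolate_5, isolate_79, isolate_84} attaches to the tree at the node subtending (((isolate_65,isolate_40),isolate_49),(((isolate_5,isolate_23),isolate_79),isolate_84)).
The other lineage descending from that same node — the sister group — is ((isolate_65,isolate_40),isolate_49); its 3 tips in alphabetical order are the answer.

isolate_40, isolate_49, isolate_65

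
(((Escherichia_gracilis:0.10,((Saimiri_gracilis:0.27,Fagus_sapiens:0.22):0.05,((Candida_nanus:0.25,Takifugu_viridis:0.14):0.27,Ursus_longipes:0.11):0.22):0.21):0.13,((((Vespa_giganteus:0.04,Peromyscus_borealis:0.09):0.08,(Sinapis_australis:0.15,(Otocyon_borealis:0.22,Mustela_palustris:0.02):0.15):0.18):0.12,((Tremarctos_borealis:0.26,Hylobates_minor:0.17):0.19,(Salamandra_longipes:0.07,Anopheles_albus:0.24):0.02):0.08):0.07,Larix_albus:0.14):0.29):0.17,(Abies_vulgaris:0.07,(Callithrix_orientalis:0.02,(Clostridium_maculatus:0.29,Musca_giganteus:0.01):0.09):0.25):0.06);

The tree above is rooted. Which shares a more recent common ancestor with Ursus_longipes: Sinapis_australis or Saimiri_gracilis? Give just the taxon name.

Saimiri_gracilis

The MRCA of Ursus_longipes and Saimiri_gracilis subtends ((Saimiri_gracilis,Fagus_sapiens),((Candida_nanus,Takifugu_viridis),Ursus_longipes)) (5 taxa).
The MRCA of Ursus_longipes and Sinapis_australis subtends ((Escherichia_gracilis,((Saimiri_gracilis,Fagus_sapiens),((Candida_nanus,Takifugu_viridis),Ursus_longipes))),((((Vespa_giganteus,Peromyscus_borealis),(Sinapis_australis,(Otocyon_borealis,Mustela_palustris))),((Tremarctos_borealis,Hylobates_minor),(Salamandra_longipes,Anopheles_albus))),Larix_albus)) (16 taxa).
The first is nested inside the second, so Ursus_longipes shares a more recent common ancestor with Saimiri_gracilis.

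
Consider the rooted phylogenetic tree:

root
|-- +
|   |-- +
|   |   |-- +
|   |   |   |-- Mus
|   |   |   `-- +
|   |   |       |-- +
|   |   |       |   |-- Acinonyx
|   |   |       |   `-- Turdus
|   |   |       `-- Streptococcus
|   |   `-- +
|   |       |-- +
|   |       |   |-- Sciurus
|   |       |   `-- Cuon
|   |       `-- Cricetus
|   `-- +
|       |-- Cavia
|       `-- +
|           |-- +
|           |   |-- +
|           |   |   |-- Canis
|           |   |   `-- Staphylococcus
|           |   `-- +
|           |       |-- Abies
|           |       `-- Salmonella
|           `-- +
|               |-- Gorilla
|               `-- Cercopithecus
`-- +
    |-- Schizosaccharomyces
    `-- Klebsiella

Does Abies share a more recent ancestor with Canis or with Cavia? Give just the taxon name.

Canis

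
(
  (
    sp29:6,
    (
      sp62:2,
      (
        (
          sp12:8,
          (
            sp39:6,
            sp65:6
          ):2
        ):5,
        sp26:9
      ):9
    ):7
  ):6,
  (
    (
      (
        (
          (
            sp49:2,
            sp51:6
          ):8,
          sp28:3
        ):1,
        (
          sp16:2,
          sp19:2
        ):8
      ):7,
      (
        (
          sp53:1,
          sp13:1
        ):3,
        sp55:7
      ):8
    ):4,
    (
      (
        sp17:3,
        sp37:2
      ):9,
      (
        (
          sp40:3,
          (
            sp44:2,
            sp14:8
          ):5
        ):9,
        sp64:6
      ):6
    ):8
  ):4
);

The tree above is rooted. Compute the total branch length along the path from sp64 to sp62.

The path runs sp64 → … → MRCA → … → sp62; the MRCA is the root of the tree.
Branch lengths along that path: 6 + 6 + 8 + 4 + 6 + 7 + 2 = 39.

39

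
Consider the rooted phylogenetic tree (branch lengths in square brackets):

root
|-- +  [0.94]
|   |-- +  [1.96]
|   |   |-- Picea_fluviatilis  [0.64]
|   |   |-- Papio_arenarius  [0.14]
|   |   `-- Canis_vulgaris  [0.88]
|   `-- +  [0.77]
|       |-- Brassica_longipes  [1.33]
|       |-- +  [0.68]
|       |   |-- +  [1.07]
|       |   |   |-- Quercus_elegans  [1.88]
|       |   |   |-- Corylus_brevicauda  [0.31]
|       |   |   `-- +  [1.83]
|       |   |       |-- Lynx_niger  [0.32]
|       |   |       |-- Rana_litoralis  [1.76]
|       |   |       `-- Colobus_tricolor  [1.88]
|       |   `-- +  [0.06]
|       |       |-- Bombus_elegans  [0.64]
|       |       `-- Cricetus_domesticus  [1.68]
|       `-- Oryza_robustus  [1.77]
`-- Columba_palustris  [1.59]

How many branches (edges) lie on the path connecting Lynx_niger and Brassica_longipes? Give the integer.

The MRCA of Lynx_niger and Brassica_longipes is the node subtending (Brassica_longipes,((Quercus_elegans,Corylus_brevicauda,(Lynx_niger,Rana_litoralis,Colobus_tricolor)),(Bombus_elegans,Cricetus_domesticus)),Oryza_robustus).
From Lynx_niger up to that node: 4 branches. From Brassica_longipes up to the same node: 1 branch. Total: 4 + 1 = 5.

5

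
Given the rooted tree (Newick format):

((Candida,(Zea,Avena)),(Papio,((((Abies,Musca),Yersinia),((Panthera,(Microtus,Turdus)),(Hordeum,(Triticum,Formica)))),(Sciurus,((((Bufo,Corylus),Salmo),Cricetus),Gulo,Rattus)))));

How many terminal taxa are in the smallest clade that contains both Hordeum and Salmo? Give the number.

16

The MRCA of Hordeum and Salmo is the node subtending ((((Abies,Musca),Yersinia),((Panthera,(Microtus,Turdus)),(Hordeum,(Triticum,Formica)))),(Sciurus,((((Bufo,Corylus),Salmo),Cricetus),Gulo,Rattus))).
That clade contains 16 terminal taxa: Abies, Bufo, Corylus, Cricetus, Formica, Gulo, Hordeum, Microtus, Musca, Panthera, Rattus, Salmo, Sciurus, Triticum, Turdus, Yersinia.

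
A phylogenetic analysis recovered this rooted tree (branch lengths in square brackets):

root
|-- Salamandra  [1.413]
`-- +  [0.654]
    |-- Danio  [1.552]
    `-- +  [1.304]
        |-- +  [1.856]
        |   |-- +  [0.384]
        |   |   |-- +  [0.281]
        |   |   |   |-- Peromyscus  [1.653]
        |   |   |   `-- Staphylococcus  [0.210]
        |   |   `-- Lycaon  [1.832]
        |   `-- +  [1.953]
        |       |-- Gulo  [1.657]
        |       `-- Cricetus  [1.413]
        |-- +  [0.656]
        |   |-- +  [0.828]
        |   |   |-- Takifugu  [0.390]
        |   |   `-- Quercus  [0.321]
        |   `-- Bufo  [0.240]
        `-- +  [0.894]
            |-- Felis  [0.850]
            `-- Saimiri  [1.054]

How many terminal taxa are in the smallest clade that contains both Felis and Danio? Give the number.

The MRCA of Felis and Danio is the node subtending (Danio,((((Peromyscus,Staphylococcus),Lycaon),(Gulo,Cricetus)),((Takifugu,Quercus),Bufo),(Felis,Saimiri))).
That clade contains 11 terminal taxa: Bufo, Cricetus, Danio, Felis, Gulo, Lycaon, Peromyscus, Quercus, Saimiri, Staphylococcus, Takifugu.

11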